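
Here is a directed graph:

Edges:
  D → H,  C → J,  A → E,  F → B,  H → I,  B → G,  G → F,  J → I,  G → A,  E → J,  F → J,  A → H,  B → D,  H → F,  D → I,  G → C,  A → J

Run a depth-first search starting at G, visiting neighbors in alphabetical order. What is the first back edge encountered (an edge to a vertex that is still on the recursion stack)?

DFS from G (visiting neighbors in alphabetical order); mark gray on enter, black on exit:
G gray
  A gray
    E gray
      J gray
        I gray
        I black
      J black
    E black
    H gray
      F gray
        B gray
          D gray
            D→H: H is gray → back edge
First back edge: D → H.

D→H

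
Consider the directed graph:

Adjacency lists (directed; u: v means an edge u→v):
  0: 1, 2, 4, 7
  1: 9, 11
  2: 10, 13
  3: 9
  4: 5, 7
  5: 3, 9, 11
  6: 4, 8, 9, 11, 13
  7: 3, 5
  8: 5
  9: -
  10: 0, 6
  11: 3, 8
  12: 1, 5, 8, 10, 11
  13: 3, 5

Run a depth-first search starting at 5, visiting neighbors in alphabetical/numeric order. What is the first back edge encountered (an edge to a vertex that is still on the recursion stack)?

8->5

DFS from 5 (visiting neighbors in alphabetical/numeric order); mark gray on enter, black on exit:
5 gray
  3 gray
    9 gray
    9 black
  3 black
  5→9: 9 black — skip
  11 gray
    11→3: 3 black — skip
    8 gray
      8→5: 5 is gray → back edge
First back edge: 8 → 5.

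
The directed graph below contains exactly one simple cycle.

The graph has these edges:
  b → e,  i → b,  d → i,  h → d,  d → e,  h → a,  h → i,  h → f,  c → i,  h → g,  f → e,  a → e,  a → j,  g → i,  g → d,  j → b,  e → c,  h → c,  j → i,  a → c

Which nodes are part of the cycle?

b, c, e, i

DFS with gray/black marking from c:
c gray
  i gray
    b gray
      e gray
        e→c: c is gray → back edge
Back edge closes the cycle c → i → b → e → c; its vertices are {b, c, e, i}.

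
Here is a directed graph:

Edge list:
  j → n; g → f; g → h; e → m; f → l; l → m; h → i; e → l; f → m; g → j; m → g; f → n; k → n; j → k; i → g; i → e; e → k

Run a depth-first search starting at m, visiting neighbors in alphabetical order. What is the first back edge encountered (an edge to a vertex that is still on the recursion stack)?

l->m

DFS from m (visiting neighbors in alphabetical order); mark gray on enter, black on exit:
m gray
  g gray
    f gray
      l gray
        l→m: m is gray → back edge
First back edge: l → m.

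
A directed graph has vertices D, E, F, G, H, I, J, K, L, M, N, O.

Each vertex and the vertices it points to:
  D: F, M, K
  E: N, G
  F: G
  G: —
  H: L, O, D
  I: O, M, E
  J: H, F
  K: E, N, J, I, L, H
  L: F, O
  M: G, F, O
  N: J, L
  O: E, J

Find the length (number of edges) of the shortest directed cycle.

3

For each vertex v, BFS finds the shortest path from v back to v.
The shortest such closed walk is K → H → D → K, length 3.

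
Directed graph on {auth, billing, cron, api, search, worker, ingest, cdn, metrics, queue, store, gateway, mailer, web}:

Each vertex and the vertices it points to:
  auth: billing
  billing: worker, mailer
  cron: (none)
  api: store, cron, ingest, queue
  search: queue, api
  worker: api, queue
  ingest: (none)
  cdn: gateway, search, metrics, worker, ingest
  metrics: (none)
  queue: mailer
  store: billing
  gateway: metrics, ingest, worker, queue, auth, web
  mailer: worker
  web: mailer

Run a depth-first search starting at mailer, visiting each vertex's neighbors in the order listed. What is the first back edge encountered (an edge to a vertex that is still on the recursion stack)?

billing->worker

DFS from mailer (visiting each vertex's neighbors in the order listed); mark gray on enter, black on exit:
mailer gray
  worker gray
    api gray
      store gray
        billing gray
          billing→worker: worker is gray → back edge
First back edge: billing → worker.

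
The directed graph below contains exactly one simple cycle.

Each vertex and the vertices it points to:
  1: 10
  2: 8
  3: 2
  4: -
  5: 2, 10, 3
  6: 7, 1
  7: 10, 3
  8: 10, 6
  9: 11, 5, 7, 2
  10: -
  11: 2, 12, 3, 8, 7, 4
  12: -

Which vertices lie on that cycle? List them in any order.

DFS with gray/black marking from 7:
7 gray
  10 gray
  10 black
  3 gray
    2 gray
      8 gray
        8→10: 10 black — skip
        6 gray
          6→7: 7 is gray → back edge
Back edge closes the cycle 7 → 3 → 2 → 8 → 6 → 7; its vertices are {2, 3, 6, 7, 8}.

2, 3, 6, 7, 8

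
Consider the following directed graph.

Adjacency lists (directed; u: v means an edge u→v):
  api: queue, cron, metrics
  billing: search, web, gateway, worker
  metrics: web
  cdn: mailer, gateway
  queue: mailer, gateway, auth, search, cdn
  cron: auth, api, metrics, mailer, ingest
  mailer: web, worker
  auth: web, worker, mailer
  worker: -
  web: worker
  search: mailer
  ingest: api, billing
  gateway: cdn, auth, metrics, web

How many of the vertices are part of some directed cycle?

5

A vertex is on a directed cycle iff it belongs to a strongly connected component of size ≥ 2 (or has a self-loop).
The vertices on cycles are {api, cdn, cron, ingest, gateway} — 5 in total.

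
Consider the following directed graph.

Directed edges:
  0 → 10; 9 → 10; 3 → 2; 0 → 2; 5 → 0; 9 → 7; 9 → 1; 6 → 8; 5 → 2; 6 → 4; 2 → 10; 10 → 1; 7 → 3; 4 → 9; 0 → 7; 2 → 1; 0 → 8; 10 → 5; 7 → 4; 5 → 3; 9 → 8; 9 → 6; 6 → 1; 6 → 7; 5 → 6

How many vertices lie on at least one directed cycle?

9

A vertex is on a directed cycle iff it belongs to a strongly connected component of size ≥ 2 (or has a self-loop).
The vertices on cycles are {0, 2, 3, 4, 5, 6, 7, 9, 10} — 9 in total.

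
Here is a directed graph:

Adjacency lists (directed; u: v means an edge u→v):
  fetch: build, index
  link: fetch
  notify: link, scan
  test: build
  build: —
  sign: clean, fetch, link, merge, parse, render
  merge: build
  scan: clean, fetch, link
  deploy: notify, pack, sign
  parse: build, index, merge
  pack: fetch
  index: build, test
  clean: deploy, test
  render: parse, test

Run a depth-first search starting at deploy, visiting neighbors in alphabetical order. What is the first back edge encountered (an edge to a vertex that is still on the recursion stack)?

clean→deploy

DFS from deploy (visiting neighbors in alphabetical order); mark gray on enter, black on exit:
deploy gray
  notify gray
    link gray
      fetch gray
        build gray
        build black
        index gray
          index→build: build black — skip
          test gray
            test→build: build black — skip
          test black
        index black
      fetch black
    link black
    scan gray
      clean gray
        clean→deploy: deploy is gray → back edge
First back edge: clean → deploy.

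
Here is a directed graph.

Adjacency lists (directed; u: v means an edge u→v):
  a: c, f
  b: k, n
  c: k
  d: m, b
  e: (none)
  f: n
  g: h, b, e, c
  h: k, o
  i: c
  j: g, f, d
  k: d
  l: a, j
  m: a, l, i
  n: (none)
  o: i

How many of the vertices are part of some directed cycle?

A vertex is on a directed cycle iff it belongs to a strongly connected component of size ≥ 2 (or has a self-loop).
The vertices on cycles are {a, b, c, d, g, h, i, j, k, l, m, o} — 12 in total.

12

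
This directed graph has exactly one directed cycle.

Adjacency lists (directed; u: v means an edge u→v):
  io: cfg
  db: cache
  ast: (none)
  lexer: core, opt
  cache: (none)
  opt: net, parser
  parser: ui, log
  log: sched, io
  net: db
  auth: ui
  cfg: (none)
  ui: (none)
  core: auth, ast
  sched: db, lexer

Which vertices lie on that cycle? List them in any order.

log, opt, lexer, sched, parser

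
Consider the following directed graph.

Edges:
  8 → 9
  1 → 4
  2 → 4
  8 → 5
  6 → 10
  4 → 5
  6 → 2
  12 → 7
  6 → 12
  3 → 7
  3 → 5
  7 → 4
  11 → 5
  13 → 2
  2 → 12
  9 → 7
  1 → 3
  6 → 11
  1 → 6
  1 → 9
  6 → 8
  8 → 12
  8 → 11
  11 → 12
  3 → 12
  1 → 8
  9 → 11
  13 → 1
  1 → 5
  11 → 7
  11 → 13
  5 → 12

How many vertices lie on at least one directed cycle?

10

A vertex is on a directed cycle iff it belongs to a strongly connected component of size ≥ 2 (or has a self-loop).
The vertices on cycles are {1, 4, 5, 6, 7, 8, 9, 11, 12, 13} — 10 in total.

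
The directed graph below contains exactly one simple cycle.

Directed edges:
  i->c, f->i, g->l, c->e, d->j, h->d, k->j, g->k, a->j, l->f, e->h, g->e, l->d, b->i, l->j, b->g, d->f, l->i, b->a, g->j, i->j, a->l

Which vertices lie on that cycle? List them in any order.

c, d, e, f, h, i

DFS with gray/black marking from e:
e gray
  h gray
    d gray
      f gray
        i gray
          j gray
          j black
          c gray
            c→e: e is gray → back edge
Back edge closes the cycle e → h → d → f → i → c → e; its vertices are {c, d, e, f, h, i}.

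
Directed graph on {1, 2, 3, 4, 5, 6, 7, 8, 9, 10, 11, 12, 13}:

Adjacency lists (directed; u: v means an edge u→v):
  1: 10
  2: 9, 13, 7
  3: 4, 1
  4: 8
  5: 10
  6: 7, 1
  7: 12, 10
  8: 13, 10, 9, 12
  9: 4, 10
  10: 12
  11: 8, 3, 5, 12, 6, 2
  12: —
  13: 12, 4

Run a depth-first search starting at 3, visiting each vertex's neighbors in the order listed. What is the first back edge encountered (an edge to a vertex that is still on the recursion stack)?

DFS from 3 (visiting each vertex's neighbors in the order listed); mark gray on enter, black on exit:
3 gray
  4 gray
    8 gray
      13 gray
        12 gray
        12 black
        13→4: 4 is gray → back edge
First back edge: 13 → 4.

13->4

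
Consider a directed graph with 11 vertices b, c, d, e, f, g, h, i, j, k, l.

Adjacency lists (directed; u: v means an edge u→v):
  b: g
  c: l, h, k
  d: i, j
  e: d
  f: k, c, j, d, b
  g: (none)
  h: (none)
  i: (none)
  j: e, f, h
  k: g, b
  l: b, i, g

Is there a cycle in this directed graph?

Yes

DFS with white/gray/black marking, starting from i:
i gray
i black
b gray
  g gray
  g black
b black
c gray
  l gray
    l→b: b black — skip
    l→i: i black — skip
    l→g: g black — skip
  l black
  h gray
  h black
  k gray
    k→g: g black — skip
    k→b: b black — skip
  k black
c black
d gray
  d→i: i black — skip
  j gray
    e gray
      e→d: d is gray → back edge
Back edge found, so a cycle exists: d → j → e → d.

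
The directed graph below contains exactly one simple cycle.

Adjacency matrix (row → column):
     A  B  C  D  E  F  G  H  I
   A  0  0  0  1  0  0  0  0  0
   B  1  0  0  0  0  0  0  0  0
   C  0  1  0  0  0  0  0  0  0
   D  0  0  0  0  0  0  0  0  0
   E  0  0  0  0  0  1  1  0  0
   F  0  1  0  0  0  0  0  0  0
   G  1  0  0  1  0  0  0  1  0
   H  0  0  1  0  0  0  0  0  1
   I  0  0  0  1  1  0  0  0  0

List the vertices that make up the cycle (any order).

E, G, H, I

DFS with gray/black marking from I:
I gray
  E gray
    F gray
      B gray
        A gray
          D gray
          D black
        A black
      B black
    F black
    G gray
      H gray
        C gray
          C→B: B black — skip
        C black
        H→I: I is gray → back edge
Back edge closes the cycle I → E → G → H → I; its vertices are {E, G, H, I}.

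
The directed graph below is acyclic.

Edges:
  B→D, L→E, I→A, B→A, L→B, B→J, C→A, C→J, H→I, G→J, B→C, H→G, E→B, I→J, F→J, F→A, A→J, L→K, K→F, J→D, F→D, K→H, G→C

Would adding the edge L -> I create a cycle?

Adding L→I creates a cycle iff I can already reach L.
Explore from I: no path reaches L. The graph stays acyclic.

No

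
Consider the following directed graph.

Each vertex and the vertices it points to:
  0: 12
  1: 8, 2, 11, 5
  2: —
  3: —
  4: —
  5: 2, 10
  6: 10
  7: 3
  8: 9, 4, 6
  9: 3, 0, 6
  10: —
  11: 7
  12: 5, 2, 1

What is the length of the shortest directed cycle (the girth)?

5

For each vertex v, BFS finds the shortest path from v back to v.
The shortest such closed walk is 1 → 8 → 9 → 0 → 12 → 1, length 5.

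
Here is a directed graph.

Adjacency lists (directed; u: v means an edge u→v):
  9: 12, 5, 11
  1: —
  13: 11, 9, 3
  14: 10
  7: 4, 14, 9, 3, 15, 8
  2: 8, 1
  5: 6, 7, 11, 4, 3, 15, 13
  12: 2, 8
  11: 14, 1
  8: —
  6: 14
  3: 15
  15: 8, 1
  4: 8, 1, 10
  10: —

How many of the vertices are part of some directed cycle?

4

A vertex is on a directed cycle iff it belongs to a strongly connected component of size ≥ 2 (or has a self-loop).
The vertices on cycles are {5, 7, 9, 13} — 4 in total.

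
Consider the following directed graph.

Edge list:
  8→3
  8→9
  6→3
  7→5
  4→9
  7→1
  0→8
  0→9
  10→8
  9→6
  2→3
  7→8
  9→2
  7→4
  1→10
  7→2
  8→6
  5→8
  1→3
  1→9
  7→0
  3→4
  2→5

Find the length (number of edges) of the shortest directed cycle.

4

For each vertex v, BFS finds the shortest path from v back to v.
The shortest such closed walk is 4 → 9 → 6 → 3 → 4, length 4.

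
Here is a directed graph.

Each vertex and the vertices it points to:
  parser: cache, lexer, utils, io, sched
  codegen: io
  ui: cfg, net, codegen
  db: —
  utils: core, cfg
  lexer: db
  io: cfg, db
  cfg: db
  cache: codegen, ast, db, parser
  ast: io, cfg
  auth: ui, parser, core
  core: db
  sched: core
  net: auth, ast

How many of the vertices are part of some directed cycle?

5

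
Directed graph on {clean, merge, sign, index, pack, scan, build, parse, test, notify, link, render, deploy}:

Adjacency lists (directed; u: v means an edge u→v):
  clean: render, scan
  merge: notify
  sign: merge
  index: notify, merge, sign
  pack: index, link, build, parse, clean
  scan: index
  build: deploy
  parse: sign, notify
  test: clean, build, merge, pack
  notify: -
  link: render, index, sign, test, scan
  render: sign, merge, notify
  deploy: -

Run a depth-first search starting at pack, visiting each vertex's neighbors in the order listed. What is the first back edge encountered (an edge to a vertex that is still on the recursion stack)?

test->pack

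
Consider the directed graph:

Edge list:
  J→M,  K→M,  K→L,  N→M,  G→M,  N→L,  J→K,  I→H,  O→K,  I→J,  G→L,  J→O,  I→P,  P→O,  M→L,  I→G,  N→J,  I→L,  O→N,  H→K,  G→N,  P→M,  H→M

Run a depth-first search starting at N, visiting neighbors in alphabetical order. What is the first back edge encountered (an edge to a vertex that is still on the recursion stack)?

DFS from N (visiting neighbors in alphabetical order); mark gray on enter, black on exit:
N gray
  J gray
    K gray
      L gray
      L black
      M gray
        M→L: L black — skip
      M black
    K black
    J→M: M black — skip
    O gray
      O→K: K black — skip
      O→N: N is gray → back edge
First back edge: O → N.

O→N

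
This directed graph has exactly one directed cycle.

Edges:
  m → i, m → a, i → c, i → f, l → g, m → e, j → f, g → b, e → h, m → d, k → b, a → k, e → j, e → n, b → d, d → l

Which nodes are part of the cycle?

DFS with gray/black marking from d:
d gray
  l gray
    g gray
      b gray
        b→d: d is gray → back edge
Back edge closes the cycle d → l → g → b → d; its vertices are {b, d, g, l}.

b, d, g, l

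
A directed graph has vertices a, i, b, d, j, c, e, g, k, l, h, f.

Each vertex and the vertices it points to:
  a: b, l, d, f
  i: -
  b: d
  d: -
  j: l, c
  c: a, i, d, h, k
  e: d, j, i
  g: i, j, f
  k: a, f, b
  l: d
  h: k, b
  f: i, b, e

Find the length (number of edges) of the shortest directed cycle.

For each vertex v, BFS finds the shortest path from v back to v.
The shortest such closed walk is j → c → a → f → e → j, length 5.

5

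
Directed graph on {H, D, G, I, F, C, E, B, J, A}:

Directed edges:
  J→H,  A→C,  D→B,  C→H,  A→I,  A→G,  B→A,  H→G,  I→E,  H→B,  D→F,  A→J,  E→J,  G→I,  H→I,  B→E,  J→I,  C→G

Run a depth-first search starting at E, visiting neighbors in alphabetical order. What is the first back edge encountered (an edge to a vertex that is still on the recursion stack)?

I->E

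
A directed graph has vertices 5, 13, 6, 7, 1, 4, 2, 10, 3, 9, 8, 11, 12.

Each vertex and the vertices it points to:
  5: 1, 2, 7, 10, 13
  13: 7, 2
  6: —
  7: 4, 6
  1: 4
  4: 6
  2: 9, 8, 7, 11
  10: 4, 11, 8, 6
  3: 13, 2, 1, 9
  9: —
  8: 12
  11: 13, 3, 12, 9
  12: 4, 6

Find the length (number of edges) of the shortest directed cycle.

3

For each vertex v, BFS finds the shortest path from v back to v.
The shortest such closed walk is 2 → 11 → 13 → 2, length 3.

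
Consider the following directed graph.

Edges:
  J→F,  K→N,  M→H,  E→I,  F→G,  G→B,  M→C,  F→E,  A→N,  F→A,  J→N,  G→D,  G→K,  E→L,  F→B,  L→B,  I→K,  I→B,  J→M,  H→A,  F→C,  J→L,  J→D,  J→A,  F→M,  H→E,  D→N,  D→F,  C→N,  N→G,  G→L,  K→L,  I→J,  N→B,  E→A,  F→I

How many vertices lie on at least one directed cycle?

A vertex is on a directed cycle iff it belongs to a strongly connected component of size ≥ 2 (or has a self-loop).
The vertices on cycles are {A, C, D, E, F, G, H, I, J, K, M, N} — 12 in total.

12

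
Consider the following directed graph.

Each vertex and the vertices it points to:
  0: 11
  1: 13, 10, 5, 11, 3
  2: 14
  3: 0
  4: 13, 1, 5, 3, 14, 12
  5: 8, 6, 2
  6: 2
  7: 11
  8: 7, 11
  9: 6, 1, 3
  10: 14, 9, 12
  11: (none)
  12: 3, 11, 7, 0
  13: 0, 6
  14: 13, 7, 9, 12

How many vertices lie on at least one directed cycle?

8

A vertex is on a directed cycle iff it belongs to a strongly connected component of size ≥ 2 (or has a self-loop).
The vertices on cycles are {1, 2, 5, 6, 9, 10, 13, 14} — 8 in total.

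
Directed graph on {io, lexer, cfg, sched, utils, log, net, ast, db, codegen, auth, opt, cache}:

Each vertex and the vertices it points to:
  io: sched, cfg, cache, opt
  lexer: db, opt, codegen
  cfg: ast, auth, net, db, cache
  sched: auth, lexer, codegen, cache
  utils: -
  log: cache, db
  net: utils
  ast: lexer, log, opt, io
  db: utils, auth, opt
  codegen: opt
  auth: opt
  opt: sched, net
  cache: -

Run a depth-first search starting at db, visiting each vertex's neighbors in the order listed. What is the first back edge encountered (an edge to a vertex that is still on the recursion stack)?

sched→auth

DFS from db (visiting each vertex's neighbors in the order listed); mark gray on enter, black on exit:
db gray
  utils gray
  utils black
  auth gray
    opt gray
      sched gray
        sched→auth: auth is gray → back edge
First back edge: sched → auth.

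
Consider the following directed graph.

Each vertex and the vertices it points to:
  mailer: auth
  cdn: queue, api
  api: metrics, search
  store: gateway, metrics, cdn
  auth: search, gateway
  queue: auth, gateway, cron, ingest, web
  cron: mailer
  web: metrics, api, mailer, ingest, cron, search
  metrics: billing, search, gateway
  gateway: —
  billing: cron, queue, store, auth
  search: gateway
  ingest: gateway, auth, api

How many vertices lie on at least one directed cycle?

8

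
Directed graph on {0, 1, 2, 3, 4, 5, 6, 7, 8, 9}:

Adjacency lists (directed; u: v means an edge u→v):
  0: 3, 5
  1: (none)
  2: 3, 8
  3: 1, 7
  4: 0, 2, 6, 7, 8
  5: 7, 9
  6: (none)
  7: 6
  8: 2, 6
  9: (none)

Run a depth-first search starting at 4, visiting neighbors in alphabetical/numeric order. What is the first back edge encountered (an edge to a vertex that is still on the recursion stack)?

DFS from 4 (visiting neighbors in alphabetical/numeric order); mark gray on enter, black on exit:
4 gray
  0 gray
    3 gray
      1 gray
      1 black
      7 gray
        6 gray
        6 black
      7 black
    3 black
    5 gray
      5→7: 7 black — skip
      9 gray
      9 black
    5 black
  0 black
  2 gray
    2→3: 3 black — skip
    8 gray
      8→2: 2 is gray → back edge
First back edge: 8 → 2.

8->2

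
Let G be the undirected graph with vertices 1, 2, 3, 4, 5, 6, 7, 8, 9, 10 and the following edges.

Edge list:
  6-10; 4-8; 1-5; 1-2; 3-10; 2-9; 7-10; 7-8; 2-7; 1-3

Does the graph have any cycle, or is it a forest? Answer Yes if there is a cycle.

Yes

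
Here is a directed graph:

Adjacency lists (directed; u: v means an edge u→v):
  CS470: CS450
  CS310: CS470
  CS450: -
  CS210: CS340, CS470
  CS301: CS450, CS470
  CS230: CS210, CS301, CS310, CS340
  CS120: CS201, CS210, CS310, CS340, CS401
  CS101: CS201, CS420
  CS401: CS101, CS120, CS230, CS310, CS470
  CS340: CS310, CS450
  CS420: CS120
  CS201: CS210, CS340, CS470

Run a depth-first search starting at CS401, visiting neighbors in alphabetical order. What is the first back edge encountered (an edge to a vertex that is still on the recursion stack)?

DFS from CS401 (visiting neighbors in alphabetical order); mark gray on enter, black on exit:
CS401 gray
  CS101 gray
    CS201 gray
      CS210 gray
        CS340 gray
          CS310 gray
            CS470 gray
              CS450 gray
              CS450 black
            CS470 black
          CS310 black
          CS340→CS450: CS450 black — skip
        CS340 black
        CS210→CS470: CS470 black — skip
      CS210 black
      CS201→CS340: CS340 black — skip
      CS201→CS470: CS470 black — skip
    CS201 black
    CS420 gray
      CS120 gray
        CS120→CS201: CS201 black — skip
        CS120→CS210: CS210 black — skip
        CS120→CS310: CS310 black — skip
        CS120→CS340: CS340 black — skip
        CS120→CS401: CS401 is gray → back edge
First back edge: CS120 → CS401.

CS120->CS401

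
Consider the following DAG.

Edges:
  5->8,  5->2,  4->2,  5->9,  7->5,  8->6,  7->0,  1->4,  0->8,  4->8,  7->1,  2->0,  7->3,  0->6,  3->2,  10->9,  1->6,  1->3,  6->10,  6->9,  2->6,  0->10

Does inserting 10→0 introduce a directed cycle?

Adding 10→0 creates a cycle iff 0 can already reach 10.
Path from 0: 0 → 10.
So 0 → … → 10 → 0 is a cycle.

Yes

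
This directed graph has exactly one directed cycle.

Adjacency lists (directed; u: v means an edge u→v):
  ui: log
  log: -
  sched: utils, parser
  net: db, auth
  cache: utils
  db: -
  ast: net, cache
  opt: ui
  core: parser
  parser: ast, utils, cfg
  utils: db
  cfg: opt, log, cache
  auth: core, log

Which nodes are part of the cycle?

DFS with gray/black marking from parser:
parser gray
  ast gray
    net gray
      db gray
      db black
      auth gray
        core gray
          core→parser: parser is gray → back edge
Back edge closes the cycle parser → ast → net → auth → core → parser; its vertices are {ast, net, auth, core, parser}.

ast, net, auth, core, parser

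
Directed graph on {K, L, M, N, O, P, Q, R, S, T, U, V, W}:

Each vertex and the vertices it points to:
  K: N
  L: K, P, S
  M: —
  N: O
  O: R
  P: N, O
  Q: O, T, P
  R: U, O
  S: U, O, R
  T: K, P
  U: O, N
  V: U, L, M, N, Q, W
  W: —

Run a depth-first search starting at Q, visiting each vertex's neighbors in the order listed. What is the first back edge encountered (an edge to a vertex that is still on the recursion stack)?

DFS from Q (visiting each vertex's neighbors in the order listed); mark gray on enter, black on exit:
Q gray
  O gray
    R gray
      U gray
        U→O: O is gray → back edge
First back edge: U → O.

U->O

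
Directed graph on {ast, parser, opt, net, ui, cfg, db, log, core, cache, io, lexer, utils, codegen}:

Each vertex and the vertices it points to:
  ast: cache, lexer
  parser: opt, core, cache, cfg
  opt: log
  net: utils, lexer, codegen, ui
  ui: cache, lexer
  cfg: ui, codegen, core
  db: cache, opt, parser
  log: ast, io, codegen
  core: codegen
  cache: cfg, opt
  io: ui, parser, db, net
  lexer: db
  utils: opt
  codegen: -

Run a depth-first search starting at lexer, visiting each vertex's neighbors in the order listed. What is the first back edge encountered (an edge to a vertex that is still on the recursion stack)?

ui->cache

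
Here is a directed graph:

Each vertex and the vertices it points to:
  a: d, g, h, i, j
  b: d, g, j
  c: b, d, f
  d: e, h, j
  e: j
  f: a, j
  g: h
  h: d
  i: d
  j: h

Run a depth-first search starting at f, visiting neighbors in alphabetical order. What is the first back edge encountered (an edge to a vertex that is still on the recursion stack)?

h->d

DFS from f (visiting neighbors in alphabetical order); mark gray on enter, black on exit:
f gray
  a gray
    d gray
      e gray
        j gray
          h gray
            h→d: d is gray → back edge
First back edge: h → d.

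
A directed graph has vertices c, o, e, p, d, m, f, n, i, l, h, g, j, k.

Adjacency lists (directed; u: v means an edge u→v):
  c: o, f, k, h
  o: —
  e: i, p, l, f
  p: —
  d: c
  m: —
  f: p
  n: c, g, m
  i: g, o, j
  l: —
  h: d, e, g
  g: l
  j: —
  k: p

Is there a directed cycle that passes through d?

d is on a cycle iff d can reach itself via ≥1 edge.
d → c → h → d — yes.

Yes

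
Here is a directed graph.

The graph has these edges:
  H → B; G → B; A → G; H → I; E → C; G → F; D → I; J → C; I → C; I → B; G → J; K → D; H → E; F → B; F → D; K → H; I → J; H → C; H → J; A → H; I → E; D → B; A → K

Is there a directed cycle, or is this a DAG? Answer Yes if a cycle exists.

DFS with white/gray/black marking, starting from B:
B gray
B black
A gray
  G gray
    F gray
      F→B: B black — skip
      D gray
        I gray
          J gray
            C gray
            C black
          J black
          E gray
            E→C: C black — skip
          E black
          I→B: B black — skip
          I→C: C black — skip
        I black
        D→B: B black — skip
      D black
    F black
    G→B: B black — skip
    G→J: J black — skip
  G black
  H gray
    H→B: B black — skip
    H→I: I black — skip
    H→J: J black — skip
    H→C: C black — skip
    H→E: E black — skip
  H black
  K gray
    K→H: H black — skip
    K→D: D black — skip
  K black
A black
Every edge goes to a white or black vertex — no back edge, so the graph is acyclic.

No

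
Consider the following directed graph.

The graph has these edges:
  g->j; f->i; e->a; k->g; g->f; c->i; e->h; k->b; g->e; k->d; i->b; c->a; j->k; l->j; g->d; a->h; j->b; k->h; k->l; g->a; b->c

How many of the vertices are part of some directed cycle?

A vertex is on a directed cycle iff it belongs to a strongly connected component of size ≥ 2 (or has a self-loop).
The vertices on cycles are {b, c, g, i, j, k, l} — 7 in total.

7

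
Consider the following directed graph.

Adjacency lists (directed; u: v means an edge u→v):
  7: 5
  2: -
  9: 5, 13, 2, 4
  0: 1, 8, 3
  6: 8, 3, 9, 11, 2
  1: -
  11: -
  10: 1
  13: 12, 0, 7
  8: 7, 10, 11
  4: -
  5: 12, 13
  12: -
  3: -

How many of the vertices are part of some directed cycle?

A vertex is on a directed cycle iff it belongs to a strongly connected component of size ≥ 2 (or has a self-loop).
The vertices on cycles are {0, 5, 7, 8, 13} — 5 in total.

5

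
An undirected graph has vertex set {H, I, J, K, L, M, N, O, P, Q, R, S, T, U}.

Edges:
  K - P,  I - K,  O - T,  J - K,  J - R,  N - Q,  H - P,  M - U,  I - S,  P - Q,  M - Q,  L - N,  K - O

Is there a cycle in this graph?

No

DFS, tracking each vertex's parent; an edge to a visited non-parent vertex closes a cycle.
Start from R:
visit R (parent –)
  visit J (parent R)
    J–R: parent, skip
    visit K (parent J)
      visit I (parent K)
        I–K: parent, skip
        visit S (parent I)
          S–I: parent, skip
      visit P (parent K)
        P–K: parent, skip
        visit H (parent P)
          H–P: parent, skip
        visit Q (parent P)
          visit N (parent Q)
            N–Q: parent, skip
            visit L (parent N)
              L–N: parent, skip
          Q–P: parent, skip
          visit M (parent Q)
            visit U (parent M)
              U–M: parent, skip
            M–Q: parent, skip
      visit O (parent K)
        O–K: parent, skip
        visit T (parent O)
          T–O: parent, skip
      K–J: parent, skip
No non-parent visited neighbor found — the graph is a forest.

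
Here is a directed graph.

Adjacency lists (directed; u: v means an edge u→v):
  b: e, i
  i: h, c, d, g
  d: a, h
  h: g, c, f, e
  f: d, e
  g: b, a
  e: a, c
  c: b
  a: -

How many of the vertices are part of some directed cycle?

A vertex is on a directed cycle iff it belongs to a strongly connected component of size ≥ 2 (or has a self-loop).
The vertices on cycles are {b, c, d, e, f, g, h, i} — 8 in total.

8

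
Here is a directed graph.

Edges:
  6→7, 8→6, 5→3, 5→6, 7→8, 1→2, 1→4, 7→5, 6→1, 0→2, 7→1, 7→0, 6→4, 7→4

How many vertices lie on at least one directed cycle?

A vertex is on a directed cycle iff it belongs to a strongly connected component of size ≥ 2 (or has a self-loop).
The vertices on cycles are {5, 6, 7, 8} — 4 in total.

4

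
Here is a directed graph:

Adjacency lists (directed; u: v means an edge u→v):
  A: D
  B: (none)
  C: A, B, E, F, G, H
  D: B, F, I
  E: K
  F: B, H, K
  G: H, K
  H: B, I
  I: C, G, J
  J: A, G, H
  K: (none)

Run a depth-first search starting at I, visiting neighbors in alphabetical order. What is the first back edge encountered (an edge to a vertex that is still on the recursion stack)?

DFS from I (visiting neighbors in alphabetical order); mark gray on enter, black on exit:
I gray
  C gray
    A gray
      D gray
        B gray
        B black
        F gray
          F→B: B black — skip
          H gray
            H→B: B black — skip
            H→I: I is gray → back edge
First back edge: H → I.

H→I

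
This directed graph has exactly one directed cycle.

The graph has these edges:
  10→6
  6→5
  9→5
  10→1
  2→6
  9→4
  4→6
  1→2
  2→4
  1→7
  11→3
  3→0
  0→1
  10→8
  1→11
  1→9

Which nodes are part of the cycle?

DFS with gray/black marking from 1:
1 gray
  2 gray
    6 gray
      5 gray
      5 black
    6 black
    4 gray
      4→6: 6 black — skip
    4 black
  2 black
  9 gray
    9→4: 4 black — skip
    9→5: 5 black — skip
  9 black
  11 gray
    3 gray
      0 gray
        0→1: 1 is gray → back edge
Back edge closes the cycle 1 → 11 → 3 → 0 → 1; its vertices are {0, 1, 3, 11}.

0, 1, 3, 11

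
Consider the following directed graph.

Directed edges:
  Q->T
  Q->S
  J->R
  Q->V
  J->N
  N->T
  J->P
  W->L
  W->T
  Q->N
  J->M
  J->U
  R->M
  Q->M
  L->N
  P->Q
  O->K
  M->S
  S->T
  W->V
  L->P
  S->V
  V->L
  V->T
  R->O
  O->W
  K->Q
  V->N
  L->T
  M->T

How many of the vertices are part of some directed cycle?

6

A vertex is on a directed cycle iff it belongs to a strongly connected component of size ≥ 2 (or has a self-loop).
The vertices on cycles are {L, M, P, Q, S, V} — 6 in total.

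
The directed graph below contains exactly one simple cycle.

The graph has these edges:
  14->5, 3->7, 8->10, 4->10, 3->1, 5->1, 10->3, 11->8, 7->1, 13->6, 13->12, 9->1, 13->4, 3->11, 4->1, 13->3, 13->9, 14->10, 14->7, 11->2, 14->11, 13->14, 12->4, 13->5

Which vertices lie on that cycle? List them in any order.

DFS with gray/black marking from 3:
3 gray
  11 gray
    2 gray
    2 black
    8 gray
      10 gray
        10→3: 3 is gray → back edge
Back edge closes the cycle 3 → 11 → 8 → 10 → 3; its vertices are {3, 8, 10, 11}.

3, 8, 10, 11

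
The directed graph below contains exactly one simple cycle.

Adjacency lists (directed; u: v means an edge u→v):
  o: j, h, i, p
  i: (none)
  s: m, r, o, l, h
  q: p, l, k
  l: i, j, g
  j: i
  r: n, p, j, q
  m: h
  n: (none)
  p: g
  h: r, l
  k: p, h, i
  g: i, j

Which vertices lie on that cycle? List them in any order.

h, k, q, r

DFS with gray/black marking from r:
r gray
  n gray
  n black
  p gray
    g gray
      i gray
      i black
      j gray
        j→i: i black — skip
      j black
    g black
  p black
  r→j: j black — skip
  q gray
    q→p: p black — skip
    l gray
      l→i: i black — skip
      l→j: j black — skip
      l→g: g black — skip
    l black
    k gray
      k→p: p black — skip
      h gray
        h→r: r is gray → back edge
Back edge closes the cycle r → q → k → h → r; its vertices are {h, k, q, r}.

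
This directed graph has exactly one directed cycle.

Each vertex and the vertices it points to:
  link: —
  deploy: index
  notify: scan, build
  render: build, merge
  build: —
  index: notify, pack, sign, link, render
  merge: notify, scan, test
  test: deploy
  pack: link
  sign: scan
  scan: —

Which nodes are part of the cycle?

test, index, merge, deploy, render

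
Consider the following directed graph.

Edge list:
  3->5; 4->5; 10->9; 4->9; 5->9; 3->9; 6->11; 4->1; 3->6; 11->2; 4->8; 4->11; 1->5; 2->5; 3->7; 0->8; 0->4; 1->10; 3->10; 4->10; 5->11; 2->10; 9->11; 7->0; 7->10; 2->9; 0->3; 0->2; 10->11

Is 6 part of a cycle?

No

6 lies on a cycle iff there is a path from 6 back to itself.
Exploring from 6, it never reaches itself; equivalently, its strongly connected component is a singleton.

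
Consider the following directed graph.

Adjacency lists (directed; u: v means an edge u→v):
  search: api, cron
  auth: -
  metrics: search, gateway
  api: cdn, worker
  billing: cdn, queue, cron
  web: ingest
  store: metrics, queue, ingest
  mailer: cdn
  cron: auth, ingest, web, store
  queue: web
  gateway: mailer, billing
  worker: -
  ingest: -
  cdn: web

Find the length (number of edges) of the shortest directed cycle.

For each vertex v, BFS finds the shortest path from v back to v.
The shortest such closed walk is metrics → search → cron → store → metrics, length 4.

4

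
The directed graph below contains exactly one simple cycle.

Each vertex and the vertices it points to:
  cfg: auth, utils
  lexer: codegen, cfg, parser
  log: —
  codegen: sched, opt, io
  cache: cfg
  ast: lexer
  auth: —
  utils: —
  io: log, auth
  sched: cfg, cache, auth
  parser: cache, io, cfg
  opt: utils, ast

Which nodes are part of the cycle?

ast, opt, lexer, codegen

DFS with gray/black marking from lexer:
lexer gray
  codegen gray
    sched gray
      cfg gray
        auth gray
        auth black
        utils gray
        utils black
      cfg black
      cache gray
        cache→cfg: cfg black — skip
      cache black
      sched→auth: auth black — skip
    sched black
    opt gray
      opt→utils: utils black — skip
      ast gray
        ast→lexer: lexer is gray → back edge
Back edge closes the cycle lexer → codegen → opt → ast → lexer; its vertices are {ast, opt, lexer, codegen}.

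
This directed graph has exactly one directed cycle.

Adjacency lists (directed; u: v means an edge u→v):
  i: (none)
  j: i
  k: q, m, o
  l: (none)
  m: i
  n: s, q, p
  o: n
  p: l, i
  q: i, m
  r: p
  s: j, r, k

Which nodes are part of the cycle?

k, n, o, s

DFS with gray/black marking from k:
k gray
  q gray
    i gray
    i black
    m gray
      m→i: i black — skip
    m black
  q black
  k→m: m black — skip
  o gray
    n gray
      s gray
        j gray
          j→i: i black — skip
        j black
        r gray
          p gray
            l gray
            l black
            p→i: i black — skip
          p black
        r black
        s→k: k is gray → back edge
Back edge closes the cycle k → o → n → s → k; its vertices are {k, n, o, s}.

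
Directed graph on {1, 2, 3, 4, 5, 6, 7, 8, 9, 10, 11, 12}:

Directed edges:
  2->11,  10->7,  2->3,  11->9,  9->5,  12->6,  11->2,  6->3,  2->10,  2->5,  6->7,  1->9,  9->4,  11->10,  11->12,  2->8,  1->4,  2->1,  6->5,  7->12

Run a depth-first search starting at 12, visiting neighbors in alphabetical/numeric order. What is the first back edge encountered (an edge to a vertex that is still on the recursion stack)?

7->12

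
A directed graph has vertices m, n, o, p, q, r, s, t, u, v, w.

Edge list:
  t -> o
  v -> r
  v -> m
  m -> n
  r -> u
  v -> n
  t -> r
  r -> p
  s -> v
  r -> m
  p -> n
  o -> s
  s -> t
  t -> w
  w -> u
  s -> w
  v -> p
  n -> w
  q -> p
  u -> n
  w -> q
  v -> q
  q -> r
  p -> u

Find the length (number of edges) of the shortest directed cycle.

3

For each vertex v, BFS finds the shortest path from v back to v.
The shortest such closed walk is s → t → o → s, length 3.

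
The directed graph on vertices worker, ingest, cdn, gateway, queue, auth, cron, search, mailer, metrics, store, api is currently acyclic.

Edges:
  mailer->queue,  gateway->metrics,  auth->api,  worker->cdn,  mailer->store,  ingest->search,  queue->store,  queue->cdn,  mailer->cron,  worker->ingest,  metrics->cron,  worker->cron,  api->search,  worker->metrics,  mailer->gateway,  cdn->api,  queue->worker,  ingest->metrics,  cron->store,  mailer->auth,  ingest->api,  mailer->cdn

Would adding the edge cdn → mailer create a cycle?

Adding cdn→mailer creates a cycle iff mailer can already reach cdn.
Path from mailer: mailer → cdn.
So mailer → … → cdn → mailer is a cycle.

Yes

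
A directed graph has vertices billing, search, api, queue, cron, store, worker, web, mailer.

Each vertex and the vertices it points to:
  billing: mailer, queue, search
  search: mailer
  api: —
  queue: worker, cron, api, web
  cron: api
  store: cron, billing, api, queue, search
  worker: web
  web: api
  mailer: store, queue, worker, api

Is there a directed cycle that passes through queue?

queue lies on a cycle iff there is a path from queue back to itself.
Exploring from queue, it never reaches itself; equivalently, its strongly connected component is a singleton.

No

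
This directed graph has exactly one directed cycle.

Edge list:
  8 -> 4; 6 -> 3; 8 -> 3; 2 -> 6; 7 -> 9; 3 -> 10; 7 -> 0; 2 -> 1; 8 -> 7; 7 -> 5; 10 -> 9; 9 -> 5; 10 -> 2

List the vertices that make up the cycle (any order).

2, 3, 6, 10

DFS with gray/black marking from 3:
3 gray
  10 gray
    9 gray
      5 gray
      5 black
    9 black
    2 gray
      6 gray
        6→3: 3 is gray → back edge
Back edge closes the cycle 3 → 10 → 2 → 6 → 3; its vertices are {2, 3, 6, 10}.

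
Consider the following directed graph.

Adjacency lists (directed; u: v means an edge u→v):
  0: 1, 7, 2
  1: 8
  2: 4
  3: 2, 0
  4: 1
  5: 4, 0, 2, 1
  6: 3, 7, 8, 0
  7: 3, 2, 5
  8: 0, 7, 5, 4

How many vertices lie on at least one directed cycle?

A vertex is on a directed cycle iff it belongs to a strongly connected component of size ≥ 2 (or has a self-loop).
The vertices on cycles are {0, 1, 2, 3, 4, 5, 7, 8} — 8 in total.

8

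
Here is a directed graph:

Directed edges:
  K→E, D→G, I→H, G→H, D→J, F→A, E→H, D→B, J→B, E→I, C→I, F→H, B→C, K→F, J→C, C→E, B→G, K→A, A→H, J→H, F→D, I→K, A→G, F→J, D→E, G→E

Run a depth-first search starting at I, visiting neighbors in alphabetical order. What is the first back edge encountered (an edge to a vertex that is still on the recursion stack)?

DFS from I (visiting neighbors in alphabetical order); mark gray on enter, black on exit:
I gray
  H gray
  H black
  K gray
    A gray
      G gray
        E gray
          E→H: H black — skip
          E→I: I is gray → back edge
First back edge: E → I.

E->I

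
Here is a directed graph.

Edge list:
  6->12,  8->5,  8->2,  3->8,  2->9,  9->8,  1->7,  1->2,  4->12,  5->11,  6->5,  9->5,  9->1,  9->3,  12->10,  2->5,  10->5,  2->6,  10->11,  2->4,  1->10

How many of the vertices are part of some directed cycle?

A vertex is on a directed cycle iff it belongs to a strongly connected component of size ≥ 2 (or has a self-loop).
The vertices on cycles are {1, 2, 3, 8, 9} — 5 in total.

5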